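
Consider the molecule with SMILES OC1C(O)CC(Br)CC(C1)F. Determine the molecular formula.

Walk through each heavy atom and fill implicit hydrogens from standard valence (C 4, N 3, O 2, S 2, halogen 1):
  atom 1: O, bond orders sum to 1 (valence 2) → 1 H
  atom 2: C, bond orders sum to 3 (valence 4) → 1 H
  atom 3: C, bond orders sum to 3 (valence 4) → 1 H
  atom 4: O, bond orders sum to 1 (valence 2) → 1 H
  atom 5: C, bond orders sum to 2 (valence 4) → 2 H
  atom 6: C, bond orders sum to 3 (valence 4) → 1 H
  atom 7: Br (halogen, monovalent) → 0 H
  atom 8: C, bond orders sum to 2 (valence 4) → 2 H
  atom 9: C, bond orders sum to 3 (valence 4) → 1 H
  atom 10: C, bond orders sum to 2 (valence 4) → 2 H
  atom 11: F (halogen, monovalent) → 0 H
Totals → C:7, H:12, Br:1, F:1, O:2.
In Hill order: C7H12BrFO2.

C7H12BrFO2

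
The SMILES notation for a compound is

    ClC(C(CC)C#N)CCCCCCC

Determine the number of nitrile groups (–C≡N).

1

The nitrile motif appears at heavy-atom position 6 in the SMILES.
Nitrile count: 1.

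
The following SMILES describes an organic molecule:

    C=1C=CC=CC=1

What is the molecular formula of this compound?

C6H6

Walk through each heavy atom and fill implicit hydrogens from standard valence (C 4, N 3, O 2, S 2, halogen 1):
  atom 1: C, bond orders sum to 3 (valence 4) → 1 H
  atom 2: C, bond orders sum to 3 (valence 4) → 1 H
  atom 3: C, bond orders sum to 3 (valence 4) → 1 H
  atom 4: C, bond orders sum to 3 (valence 4) → 1 H
  atom 5: C, bond orders sum to 3 (valence 4) → 1 H
  atom 6: C, bond orders sum to 3 (valence 4) → 1 H
Totals → C:6, H:6.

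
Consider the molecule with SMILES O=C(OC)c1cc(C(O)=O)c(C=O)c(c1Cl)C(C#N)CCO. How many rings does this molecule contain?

In SMILES, each pair of matching ring-closure digits denotes one ring-closing bond; the number of such bonds equals the number of independent rings.
Ring-closure bonds here: 1.

1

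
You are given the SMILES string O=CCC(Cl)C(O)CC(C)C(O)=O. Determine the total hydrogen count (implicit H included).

13

Walk through each heavy atom and fill implicit hydrogens from standard valence (C 4, N 3, O 2, S 2, halogen 1):
  atom 1: O, bond orders sum to 2 (valence 2) → 0 H
  atom 2: C, bond orders sum to 3 (valence 4) → 1 H
  atom 3: C, bond orders sum to 2 (valence 4) → 2 H
  atom 4: C, bond orders sum to 3 (valence 4) → 1 H
  atom 5: Cl (halogen, monovalent) → 0 H
  atom 6: C, bond orders sum to 3 (valence 4) → 1 H
  atom 7: O, bond orders sum to 1 (valence 2) → 1 H
  atom 8: C, bond orders sum to 2 (valence 4) → 2 H
  atom 9: C, bond orders sum to 3 (valence 4) → 1 H
  atom 10: C, bond orders sum to 1 (valence 4) → 3 H
  atom 11: C, bond orders sum to 4 (valence 4) → 0 H
  atom 12: O, bond orders sum to 1 (valence 2) → 1 H
  atom 13: O, bond orders sum to 2 (valence 2) → 0 H
Total hydrogens: 13.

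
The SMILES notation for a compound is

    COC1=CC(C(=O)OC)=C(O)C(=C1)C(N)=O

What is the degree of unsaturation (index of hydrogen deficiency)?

Molecular formula: C10H11NO5.
DoU = (2C + 2 + N − H − X) / 2, where X is the halogen count and O/S are ignored.
    = (2·10 + 2 + 1 − 11 − 0) / 2 = 12 / 2 = 6.

6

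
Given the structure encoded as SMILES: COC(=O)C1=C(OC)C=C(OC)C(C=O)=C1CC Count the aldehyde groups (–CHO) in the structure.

The aldehyde motif appears at heavy-atom position 14 in the SMILES.
Other groups present: 1 ester, 2 ether.
Aldehyde count: 1.

1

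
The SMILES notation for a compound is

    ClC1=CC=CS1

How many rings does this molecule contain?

1

In SMILES, each pair of matching ring-closure digits denotes one ring-closing bond; the number of such bonds equals the number of independent rings.
Ring-closure bonds here: 1.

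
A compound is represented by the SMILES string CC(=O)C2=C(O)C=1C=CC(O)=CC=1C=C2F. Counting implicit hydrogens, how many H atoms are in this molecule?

9

Walk through each heavy atom and fill implicit hydrogens from standard valence (C 4, N 3, O 2, S 2, halogen 1):
  atom 1: C, bond orders sum to 1 (valence 4) → 3 H
  atom 2: C, bond orders sum to 4 (valence 4) → 0 H
  atom 3: O, bond orders sum to 2 (valence 2) → 0 H
  atom 4: C, bond orders sum to 4 (valence 4) → 0 H
  atom 5: C, bond orders sum to 4 (valence 4) → 0 H
  atom 6: O, bond orders sum to 1 (valence 2) → 1 H
  atom 7: C, bond orders sum to 4 (valence 4) → 0 H
  atom 8: C, bond orders sum to 3 (valence 4) → 1 H
  atom 9: C, bond orders sum to 3 (valence 4) → 1 H
  atom 10: C, bond orders sum to 4 (valence 4) → 0 H
  atom 11: O, bond orders sum to 1 (valence 2) → 1 H
  atom 12: C, bond orders sum to 3 (valence 4) → 1 H
  atom 13: C, bond orders sum to 4 (valence 4) → 0 H
  atom 14: C, bond orders sum to 3 (valence 4) → 1 H
  atom 15: C, bond orders sum to 4 (valence 4) → 0 H
  atom 16: F (halogen, monovalent) → 0 H
Total hydrogens: 9.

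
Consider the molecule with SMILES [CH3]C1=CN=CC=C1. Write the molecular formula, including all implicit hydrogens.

Walk through each heavy atom and fill implicit hydrogens from standard valence (C 4, N 3, O 2, S 2, halogen 1):
  atom 1: C with explicit H count 3
  atom 2: C, bond orders sum to 4 (valence 4) → 0 H
  atom 3: C, bond orders sum to 3 (valence 4) → 1 H
  atom 4: N, bond orders sum to 3 (valence 3) → 0 H
  atom 5: C, bond orders sum to 3 (valence 4) → 1 H
  atom 6: C, bond orders sum to 3 (valence 4) → 1 H
  atom 7: C, bond orders sum to 3 (valence 4) → 1 H
Totals → C:6, H:7, N:1.

C6H7N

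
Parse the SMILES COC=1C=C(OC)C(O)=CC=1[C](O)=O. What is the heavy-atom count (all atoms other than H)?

14

Every atom symbol written in the SMILES (organic subset) is one heavy atom; implicit H are not written.
Heavy atoms by element → C:9, O:5.
Total: 14.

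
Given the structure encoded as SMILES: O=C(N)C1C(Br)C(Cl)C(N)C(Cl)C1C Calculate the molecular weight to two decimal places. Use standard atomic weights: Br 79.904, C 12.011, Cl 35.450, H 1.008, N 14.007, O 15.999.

First, the molecular formula is C8H13BrCl2N2O (counting implicit H from valence).
  Br: 1 × 79.904 = 79.904
  C: 8 × 12.011 = 96.088
  Cl: 2 × 35.450 = 70.900
  H: 13 × 1.008 = 13.104
  N: 2 × 14.007 = 28.014
  O: 1 × 15.999 = 15.999
Sum: 1×79.904 + 8×12.011 + 2×35.450 + 13×1.008 + 2×14.007 + 1×15.999 = 304.009 → 304.01 g/mol.

304.01 g/mol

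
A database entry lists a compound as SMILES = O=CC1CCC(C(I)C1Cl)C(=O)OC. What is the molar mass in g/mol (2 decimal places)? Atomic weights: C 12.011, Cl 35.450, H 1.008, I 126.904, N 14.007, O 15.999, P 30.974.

330.55 g/mol

First, the molecular formula is C9H12ClIO3 (counting implicit H from valence).
  C: 9 × 12.011 = 108.099
  Cl: 1 × 35.450 = 35.450
  H: 12 × 1.008 = 12.096
  I: 1 × 126.904 = 126.904
  O: 3 × 15.999 = 47.997
Sum: 9×12.011 + 1×35.450 + 12×1.008 + 1×126.904 + 3×15.999 = 330.546 → 330.55 g/mol.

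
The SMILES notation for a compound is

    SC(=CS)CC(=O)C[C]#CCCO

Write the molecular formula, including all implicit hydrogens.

Walk through each heavy atom and fill implicit hydrogens from standard valence (C 4, N 3, O 2, S 2, halogen 1):
  atom 1: S, bond orders sum to 1 (valence 2) → 1 H
  atom 2: C, bond orders sum to 4 (valence 4) → 0 H
  atom 3: C, bond orders sum to 3 (valence 4) → 1 H
  atom 4: S, bond orders sum to 1 (valence 2) → 1 H
  atom 5: C, bond orders sum to 2 (valence 4) → 2 H
  atom 6: C, bond orders sum to 4 (valence 4) → 0 H
  atom 7: O, bond orders sum to 2 (valence 2) → 0 H
  atom 8: C, bond orders sum to 2 (valence 4) → 2 H
  atom 9: C with explicit H count 0
  atom 10: C, bond orders sum to 4 (valence 4) → 0 H
  atom 11: C, bond orders sum to 2 (valence 4) → 2 H
  atom 12: C, bond orders sum to 2 (valence 4) → 2 H
  atom 13: O, bond orders sum to 1 (valence 2) → 1 H
Totals → C:9, H:12, O:2, S:2.

C9H12O2S2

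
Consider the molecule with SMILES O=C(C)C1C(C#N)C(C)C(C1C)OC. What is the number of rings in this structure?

In SMILES, each pair of matching ring-closure digits denotes one ring-closing bond; the number of such bonds equals the number of independent rings.
Ring-closure bonds here: 1.

1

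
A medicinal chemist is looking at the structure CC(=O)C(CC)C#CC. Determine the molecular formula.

Walk through each heavy atom and fill implicit hydrogens from standard valence (C 4, N 3, O 2, S 2, halogen 1):
  atom 1: C, bond orders sum to 1 (valence 4) → 3 H
  atom 2: C, bond orders sum to 4 (valence 4) → 0 H
  atom 3: O, bond orders sum to 2 (valence 2) → 0 H
  atom 4: C, bond orders sum to 3 (valence 4) → 1 H
  atom 5: C, bond orders sum to 2 (valence 4) → 2 H
  atom 6: C, bond orders sum to 1 (valence 4) → 3 H
  atom 7: C, bond orders sum to 4 (valence 4) → 0 H
  atom 8: C, bond orders sum to 4 (valence 4) → 0 H
  atom 9: C, bond orders sum to 1 (valence 4) → 3 H
Totals → C:8, H:12, O:1.

C8H12O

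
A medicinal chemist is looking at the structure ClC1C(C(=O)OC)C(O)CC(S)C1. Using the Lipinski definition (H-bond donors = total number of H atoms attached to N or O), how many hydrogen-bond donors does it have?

1

Donors: find every N or O and count the H atoms it carries.
  atom 5 (O): bond orders sum to 2 → 0 H
  atom 6 (O): bond orders sum to 2 → 0 H
  atom 9 (O): bond orders sum to 1 → 1 H
Lipinski HBD = 1.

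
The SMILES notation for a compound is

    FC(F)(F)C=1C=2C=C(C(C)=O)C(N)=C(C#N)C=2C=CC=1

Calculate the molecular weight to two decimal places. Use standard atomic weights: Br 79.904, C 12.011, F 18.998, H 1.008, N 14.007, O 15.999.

First, the molecular formula is C14H9F3N2O (counting implicit H from valence).
  C: 14 × 12.011 = 168.154
  F: 3 × 18.998 = 56.994
  H: 9 × 1.008 = 9.072
  N: 2 × 14.007 = 28.014
  O: 1 × 15.999 = 15.999
Sum: 14×12.011 + 3×18.998 + 9×1.008 + 2×14.007 + 1×15.999 = 278.233 → 278.23 g/mol.

278.23 g/mol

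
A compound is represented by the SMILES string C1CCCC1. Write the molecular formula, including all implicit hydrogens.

C5H10

Walk through each heavy atom and fill implicit hydrogens from standard valence (C 4, N 3, O 2, S 2, halogen 1):
  atom 1: C, bond orders sum to 2 (valence 4) → 2 H
  atom 2: C, bond orders sum to 2 (valence 4) → 2 H
  atom 3: C, bond orders sum to 2 (valence 4) → 2 H
  atom 4: C, bond orders sum to 2 (valence 4) → 2 H
  atom 5: C, bond orders sum to 2 (valence 4) → 2 H
Totals → C:5, H:10.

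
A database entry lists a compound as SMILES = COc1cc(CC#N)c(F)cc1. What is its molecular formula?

Walk through each heavy atom and fill implicit hydrogens from standard valence (C 4, N 3, O 2, S 2, halogen 1); for lowercase aromatic atoms, an aromatic c carries 1 H when it has two neighbours and 0 H with three, and aromatic n carries 0 H:
  atom 1: C, bond orders sum to 1 (valence 4) → 3 H
  atom 2: O, bond orders sum to 2 (valence 2) → 0 H
  atom 3: aromatic c, 3 neighbours → 0 H
  atom 4: aromatic c, 2 neighbours → 1 H
  atom 5: aromatic c, 3 neighbours → 0 H
  atom 6: C, bond orders sum to 2 (valence 4) → 2 H
  atom 7: C, bond orders sum to 4 (valence 4) → 0 H
  atom 8: N, bond orders sum to 3 (valence 3) → 0 H
  atom 9: aromatic c, 3 neighbours → 0 H
  atom 10: F (halogen, monovalent) → 0 H
  atom 11: aromatic c, 2 neighbours → 1 H
  atom 12: aromatic c, 2 neighbours → 1 H
Totals → C:9, H:8, F:1, N:1, O:1.
In Hill order: C9H8FNO.

C9H8FNO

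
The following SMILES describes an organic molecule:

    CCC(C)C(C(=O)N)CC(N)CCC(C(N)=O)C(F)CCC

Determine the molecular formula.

Walk through each heavy atom and fill implicit hydrogens from standard valence (C 4, N 3, O 2, S 2, halogen 1):
  atom 1: C, bond orders sum to 1 (valence 4) → 3 H
  atom 2: C, bond orders sum to 2 (valence 4) → 2 H
  atom 3: C, bond orders sum to 3 (valence 4) → 1 H
  atom 4: C, bond orders sum to 1 (valence 4) → 3 H
  atom 5: C, bond orders sum to 3 (valence 4) → 1 H
  atom 6: C, bond orders sum to 4 (valence 4) → 0 H
  atom 7: O, bond orders sum to 2 (valence 2) → 0 H
  atom 8: N, bond orders sum to 1 (valence 3) → 2 H
  atom 9: C, bond orders sum to 2 (valence 4) → 2 H
  atom 10: C, bond orders sum to 3 (valence 4) → 1 H
  atom 11: N, bond orders sum to 1 (valence 3) → 2 H
  atom 12: C, bond orders sum to 2 (valence 4) → 2 H
  atom 13: C, bond orders sum to 2 (valence 4) → 2 H
  atom 14: C, bond orders sum to 3 (valence 4) → 1 H
  atom 15: C, bond orders sum to 4 (valence 4) → 0 H
  atom 16: N, bond orders sum to 1 (valence 3) → 2 H
  atom 17: O, bond orders sum to 2 (valence 2) → 0 H
  atom 18: C, bond orders sum to 3 (valence 4) → 1 H
  atom 19: F (halogen, monovalent) → 0 H
  atom 20: C, bond orders sum to 2 (valence 4) → 2 H
  atom 21: C, bond orders sum to 2 (valence 4) → 2 H
  atom 22: C, bond orders sum to 1 (valence 4) → 3 H
Totals → C:16, H:32, F:1, N:3, O:2.

C16H32FN3O2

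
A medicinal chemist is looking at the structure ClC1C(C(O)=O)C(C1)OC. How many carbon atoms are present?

Count every carbon token in the SMILES (each C, including those in ring-closure positions and inside branches).
Carbon count: 6.

6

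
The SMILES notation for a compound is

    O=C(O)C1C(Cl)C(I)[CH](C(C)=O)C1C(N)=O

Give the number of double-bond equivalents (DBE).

Molecular formula: C9H11ClINO4.
DoU = (2C + 2 + N − H − X) / 2, where X is the halogen count and O/S are ignored.
    = (2·9 + 2 + 1 − 11 − 2) / 2 = 8 / 2 = 4.

4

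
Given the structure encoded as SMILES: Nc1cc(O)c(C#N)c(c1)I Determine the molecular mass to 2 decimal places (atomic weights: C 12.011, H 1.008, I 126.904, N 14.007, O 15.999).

260.03 g/mol

First, the molecular formula is C7H5IN2O (counting implicit H from valence).
  C: 7 × 12.011 = 84.077
  H: 5 × 1.008 = 5.040
  I: 1 × 126.904 = 126.904
  N: 2 × 14.007 = 28.014
  O: 1 × 15.999 = 15.999
Sum: 7×12.011 + 5×1.008 + 1×126.904 + 2×14.007 + 1×15.999 = 260.034 → 260.03 g/mol.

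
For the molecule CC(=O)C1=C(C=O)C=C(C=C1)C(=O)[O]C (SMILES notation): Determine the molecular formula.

C11H10O4

Walk through each heavy atom and fill implicit hydrogens from standard valence (C 4, N 3, O 2, S 2, halogen 1):
  atom 1: C, bond orders sum to 1 (valence 4) → 3 H
  atom 2: C, bond orders sum to 4 (valence 4) → 0 H
  atom 3: O, bond orders sum to 2 (valence 2) → 0 H
  atom 4: C, bond orders sum to 4 (valence 4) → 0 H
  atom 5: C, bond orders sum to 4 (valence 4) → 0 H
  atom 6: C, bond orders sum to 3 (valence 4) → 1 H
  atom 7: O, bond orders sum to 2 (valence 2) → 0 H
  atom 8: C, bond orders sum to 3 (valence 4) → 1 H
  atom 9: C, bond orders sum to 4 (valence 4) → 0 H
  atom 10: C, bond orders sum to 3 (valence 4) → 1 H
  atom 11: C, bond orders sum to 3 (valence 4) → 1 H
  atom 12: C, bond orders sum to 4 (valence 4) → 0 H
  atom 13: O, bond orders sum to 2 (valence 2) → 0 H
  atom 14: O with explicit H count 0
  atom 15: C, bond orders sum to 1 (valence 4) → 3 H
Totals → C:11, H:10, O:4.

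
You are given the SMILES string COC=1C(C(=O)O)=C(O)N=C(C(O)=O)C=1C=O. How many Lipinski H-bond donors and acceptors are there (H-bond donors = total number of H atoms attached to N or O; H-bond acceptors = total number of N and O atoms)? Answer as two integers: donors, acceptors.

3, 8

Donors: find every N or O and count the H atoms it carries.
  atom 2 (O): bond orders sum to 2 → 0 H
  atom 6 (O): bond orders sum to 2 → 0 H
  atom 7 (O): bond orders sum to 1 → 1 H
  atom 9 (O): bond orders sum to 1 → 1 H
  atom 10 (N): bond orders sum to 3 → 0 H
  atom 13 (O): bond orders sum to 1 → 1 H
  atom 14 (O): bond orders sum to 2 → 0 H
  atom 17 (O): bond orders sum to 2 → 0 H
Lipinski HBD = 3.
Acceptors: N atoms = 1, O atoms = 7 → HBA = 8.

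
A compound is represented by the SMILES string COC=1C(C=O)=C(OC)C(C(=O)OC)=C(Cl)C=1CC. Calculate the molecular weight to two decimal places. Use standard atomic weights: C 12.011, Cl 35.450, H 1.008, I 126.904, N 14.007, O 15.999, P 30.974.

286.71 g/mol

First, the molecular formula is C13H15ClO5 (counting implicit H from valence).
  C: 13 × 12.011 = 156.143
  Cl: 1 × 35.450 = 35.450
  H: 15 × 1.008 = 15.120
  O: 5 × 15.999 = 79.995
Sum: 13×12.011 + 1×35.450 + 15×1.008 + 5×15.999 = 286.708 → 286.71 g/mol.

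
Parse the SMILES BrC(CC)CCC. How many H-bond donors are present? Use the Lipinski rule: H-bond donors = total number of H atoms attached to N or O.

Donors: find every N or O and count the H atoms it carries.
  (no N or O atoms present)
Lipinski HBD = 0.

0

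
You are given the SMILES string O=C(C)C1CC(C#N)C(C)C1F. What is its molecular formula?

C9H12FNO

Walk through each heavy atom and fill implicit hydrogens from standard valence (C 4, N 3, O 2, S 2, halogen 1):
  atom 1: O, bond orders sum to 2 (valence 2) → 0 H
  atom 2: C, bond orders sum to 4 (valence 4) → 0 H
  atom 3: C, bond orders sum to 1 (valence 4) → 3 H
  atom 4: C, bond orders sum to 3 (valence 4) → 1 H
  atom 5: C, bond orders sum to 2 (valence 4) → 2 H
  atom 6: C, bond orders sum to 3 (valence 4) → 1 H
  atom 7: C, bond orders sum to 4 (valence 4) → 0 H
  atom 8: N, bond orders sum to 3 (valence 3) → 0 H
  atom 9: C, bond orders sum to 3 (valence 4) → 1 H
  atom 10: C, bond orders sum to 1 (valence 4) → 3 H
  atom 11: C, bond orders sum to 3 (valence 4) → 1 H
  atom 12: F (halogen, monovalent) → 0 H
Totals → C:9, H:12, F:1, N:1, O:1.
In Hill order: C9H12FNO.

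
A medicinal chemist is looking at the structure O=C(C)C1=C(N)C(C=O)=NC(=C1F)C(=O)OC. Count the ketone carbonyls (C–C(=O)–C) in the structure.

The ketone motif appears at heavy-atom position 2 in the SMILES.
Other groups present: 1 aldehyde, 1 ester, 1 primary amine.
Ketone count: 1.

1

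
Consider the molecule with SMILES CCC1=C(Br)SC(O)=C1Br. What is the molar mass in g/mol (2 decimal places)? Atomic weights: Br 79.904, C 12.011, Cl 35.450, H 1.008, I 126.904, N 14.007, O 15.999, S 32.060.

285.98 g/mol

First, the molecular formula is C6H6Br2OS (counting implicit H from valence).
  Br: 2 × 79.904 = 159.808
  C: 6 × 12.011 = 72.066
  H: 6 × 1.008 = 6.048
  O: 1 × 15.999 = 15.999
  S: 1 × 32.060 = 32.060
Sum: 2×79.904 + 6×12.011 + 6×1.008 + 1×15.999 + 1×32.060 = 285.981 → 285.98 g/mol.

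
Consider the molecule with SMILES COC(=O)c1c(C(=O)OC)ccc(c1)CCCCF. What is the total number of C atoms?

Count every carbon token in the SMILES (each C, including those in ring-closure positions and inside branches).
Carbon count: 14.

14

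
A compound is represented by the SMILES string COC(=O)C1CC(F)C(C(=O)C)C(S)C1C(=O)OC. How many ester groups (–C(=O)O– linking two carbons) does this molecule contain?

The ester motif appears at heavy-atom positions 3, 16 in the SMILES.
Other groups present: 1 ketone, 1 thiol.
Ester count: 2.

2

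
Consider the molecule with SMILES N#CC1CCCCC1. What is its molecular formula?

Walk through each heavy atom and fill implicit hydrogens from standard valence (C 4, N 3, O 2, S 2, halogen 1):
  atom 1: N, bond orders sum to 3 (valence 3) → 0 H
  atom 2: C, bond orders sum to 4 (valence 4) → 0 H
  atom 3: C, bond orders sum to 3 (valence 4) → 1 H
  atom 4: C, bond orders sum to 2 (valence 4) → 2 H
  atom 5: C, bond orders sum to 2 (valence 4) → 2 H
  atom 6: C, bond orders sum to 2 (valence 4) → 2 H
  atom 7: C, bond orders sum to 2 (valence 4) → 2 H
  atom 8: C, bond orders sum to 2 (valence 4) → 2 H
Totals → C:7, H:11, N:1.
In Hill order: C7H11N.

C7H11N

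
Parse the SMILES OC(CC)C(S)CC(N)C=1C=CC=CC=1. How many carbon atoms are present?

12

Count every carbon token in the SMILES (each C, including those in ring-closure positions and inside branches).
Carbon count: 12.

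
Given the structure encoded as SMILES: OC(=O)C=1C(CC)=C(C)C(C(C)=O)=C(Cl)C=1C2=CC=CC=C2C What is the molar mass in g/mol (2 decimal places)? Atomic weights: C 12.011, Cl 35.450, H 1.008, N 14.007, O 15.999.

330.81 g/mol

First, the molecular formula is C19H19ClO3 (counting implicit H from valence).
  C: 19 × 12.011 = 228.209
  Cl: 1 × 35.450 = 35.450
  H: 19 × 1.008 = 19.152
  O: 3 × 15.999 = 47.997
Sum: 19×12.011 + 1×35.450 + 19×1.008 + 3×15.999 = 330.808 → 330.81 g/mol.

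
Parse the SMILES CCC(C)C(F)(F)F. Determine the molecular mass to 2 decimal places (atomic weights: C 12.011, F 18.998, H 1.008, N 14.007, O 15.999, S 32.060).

First, the molecular formula is C5H9F3 (counting implicit H from valence).
  C: 5 × 12.011 = 60.055
  F: 3 × 18.998 = 56.994
  H: 9 × 1.008 = 9.072
Sum: 5×12.011 + 3×18.998 + 9×1.008 = 126.121 → 126.12 g/mol.

126.12 g/mol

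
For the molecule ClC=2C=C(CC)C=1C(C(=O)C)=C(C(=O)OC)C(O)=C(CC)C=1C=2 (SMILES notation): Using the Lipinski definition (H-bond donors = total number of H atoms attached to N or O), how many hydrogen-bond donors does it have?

Donors: find every N or O and count the H atoms it carries.
  atom 10 (O): bond orders sum to 2 → 0 H
  atom 14 (O): bond orders sum to 2 → 0 H
  atom 15 (O): bond orders sum to 2 → 0 H
  atom 18 (O): bond orders sum to 1 → 1 H
Lipinski HBD = 1.

1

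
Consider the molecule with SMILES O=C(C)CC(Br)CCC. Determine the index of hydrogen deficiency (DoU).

1

Molecular formula: C7H13BrO.
DoU = (2C + 2 + N − H − X) / 2, where X is the halogen count and O/S are ignored.
    = (2·7 + 2 + 0 − 13 − 1) / 2 = 2 / 2 = 1.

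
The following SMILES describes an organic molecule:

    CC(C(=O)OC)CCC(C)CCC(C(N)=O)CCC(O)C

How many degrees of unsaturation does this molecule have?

2

Molecular formula: C16H31NO4.
DoU = (2C + 2 + N − H − X) / 2, where X is the halogen count and O/S are ignored.
    = (2·16 + 2 + 1 − 31 − 0) / 2 = 4 / 2 = 2.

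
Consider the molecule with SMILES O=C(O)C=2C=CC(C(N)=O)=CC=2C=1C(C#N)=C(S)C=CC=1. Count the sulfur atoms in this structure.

1

Scan the SMILES for S atoms (remember two-letter symbols like Cl and Br are single atoms).
Sulfur count: 1.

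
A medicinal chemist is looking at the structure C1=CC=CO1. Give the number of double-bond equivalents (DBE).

3

Molecular formula: C4H4O.
DoU = (2C + 2 + N − H − X) / 2, where X is the halogen count and O/S are ignored.
    = (2·4 + 2 + 0 − 4 − 0) / 2 = 6 / 2 = 3.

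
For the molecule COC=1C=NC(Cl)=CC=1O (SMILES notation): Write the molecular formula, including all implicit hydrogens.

C6H6ClNO2

Walk through each heavy atom and fill implicit hydrogens from standard valence (C 4, N 3, O 2, S 2, halogen 1):
  atom 1: C, bond orders sum to 1 (valence 4) → 3 H
  atom 2: O, bond orders sum to 2 (valence 2) → 0 H
  atom 3: C, bond orders sum to 4 (valence 4) → 0 H
  atom 4: C, bond orders sum to 3 (valence 4) → 1 H
  atom 5: N, bond orders sum to 3 (valence 3) → 0 H
  atom 6: C, bond orders sum to 4 (valence 4) → 0 H
  atom 7: Cl (halogen, monovalent) → 0 H
  atom 8: C, bond orders sum to 3 (valence 4) → 1 H
  atom 9: C, bond orders sum to 4 (valence 4) → 0 H
  atom 10: O, bond orders sum to 1 (valence 2) → 1 H
Totals → C:6, H:6, Cl:1, N:1, O:2.
In Hill order: C6H6ClNO2.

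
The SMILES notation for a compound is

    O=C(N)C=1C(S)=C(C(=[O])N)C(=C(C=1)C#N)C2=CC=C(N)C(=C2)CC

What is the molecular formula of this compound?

C17H16N4O2S

Walk through each heavy atom and fill implicit hydrogens from standard valence (C 4, N 3, O 2, S 2, halogen 1):
  atom 1: O, bond orders sum to 2 (valence 2) → 0 H
  atom 2: C, bond orders sum to 4 (valence 4) → 0 H
  atom 3: N, bond orders sum to 1 (valence 3) → 2 H
  atom 4: C, bond orders sum to 4 (valence 4) → 0 H
  atom 5: C, bond orders sum to 4 (valence 4) → 0 H
  atom 6: S, bond orders sum to 1 (valence 2) → 1 H
  atom 7: C, bond orders sum to 4 (valence 4) → 0 H
  atom 8: C, bond orders sum to 4 (valence 4) → 0 H
  atom 9: O with explicit H count 0
  atom 10: N, bond orders sum to 1 (valence 3) → 2 H
  atom 11: C, bond orders sum to 4 (valence 4) → 0 H
  atom 12: C, bond orders sum to 4 (valence 4) → 0 H
  atom 13: C, bond orders sum to 3 (valence 4) → 1 H
  atom 14: C, bond orders sum to 4 (valence 4) → 0 H
  atom 15: N, bond orders sum to 3 (valence 3) → 0 H
  atom 16: C, bond orders sum to 4 (valence 4) → 0 H
  atom 17: C, bond orders sum to 3 (valence 4) → 1 H
  atom 18: C, bond orders sum to 3 (valence 4) → 1 H
  atom 19: C, bond orders sum to 4 (valence 4) → 0 H
  atom 20: N, bond orders sum to 1 (valence 3) → 2 H
  atom 21: C, bond orders sum to 4 (valence 4) → 0 H
  atom 22: C, bond orders sum to 3 (valence 4) → 1 H
  atom 23: C, bond orders sum to 2 (valence 4) → 2 H
  atom 24: C, bond orders sum to 1 (valence 4) → 3 H
Totals → C:17, H:16, N:4, O:2, S:1.
In Hill order: C17H16N4O2S.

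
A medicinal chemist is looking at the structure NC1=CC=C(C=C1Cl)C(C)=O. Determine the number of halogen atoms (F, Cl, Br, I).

Halogen atoms appear at heavy-atom position 8 (1×Cl).
Other groups present: 1 ketone, 1 primary amine.
Halogen count: 1.

1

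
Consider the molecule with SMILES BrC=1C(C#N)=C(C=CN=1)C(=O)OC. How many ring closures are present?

In SMILES, each pair of matching ring-closure digits denotes one ring-closing bond; the number of such bonds equals the number of independent rings.
Ring-closure bonds here: 1.

1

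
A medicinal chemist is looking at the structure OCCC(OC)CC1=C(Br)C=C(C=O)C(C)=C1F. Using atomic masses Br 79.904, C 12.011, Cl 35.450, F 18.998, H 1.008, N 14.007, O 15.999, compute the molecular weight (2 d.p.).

319.17 g/mol

First, the molecular formula is C13H16BrFO3 (counting implicit H from valence).
  Br: 1 × 79.904 = 79.904
  C: 13 × 12.011 = 156.143
  F: 1 × 18.998 = 18.998
  H: 16 × 1.008 = 16.128
  O: 3 × 15.999 = 47.997
Sum: 1×79.904 + 13×12.011 + 1×18.998 + 16×1.008 + 3×15.999 = 319.170 → 319.17 g/mol.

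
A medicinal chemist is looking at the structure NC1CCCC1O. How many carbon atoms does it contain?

Count every carbon token in the SMILES (each C, including those in ring-closure positions and inside branches).
Carbon count: 5.

5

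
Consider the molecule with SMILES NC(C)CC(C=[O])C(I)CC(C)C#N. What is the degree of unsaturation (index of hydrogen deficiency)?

Molecular formula: C10H17IN2O.
DoU = (2C + 2 + N − H − X) / 2, where X is the halogen count and O/S are ignored.
    = (2·10 + 2 + 2 − 17 − 1) / 2 = 6 / 2 = 3.

3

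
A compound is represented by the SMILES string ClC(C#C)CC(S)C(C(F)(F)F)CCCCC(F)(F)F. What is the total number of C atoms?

Count every carbon token in the SMILES (each C, including those in ring-closure positions and inside branches).
Carbon count: 12.

12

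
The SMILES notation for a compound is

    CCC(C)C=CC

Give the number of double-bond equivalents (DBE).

Molecular formula: C7H14.
DoU = (2C + 2 + N − H − X) / 2, where X is the halogen count and O/S are ignored.
    = (2·7 + 2 + 0 − 14 − 0) / 2 = 2 / 2 = 1.

1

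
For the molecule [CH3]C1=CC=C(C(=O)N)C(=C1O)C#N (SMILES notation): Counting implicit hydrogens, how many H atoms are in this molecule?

8

Walk through each heavy atom and fill implicit hydrogens from standard valence (C 4, N 3, O 2, S 2, halogen 1):
  atom 1: C with explicit H count 3
  atom 2: C, bond orders sum to 4 (valence 4) → 0 H
  atom 3: C, bond orders sum to 3 (valence 4) → 1 H
  atom 4: C, bond orders sum to 3 (valence 4) → 1 H
  atom 5: C, bond orders sum to 4 (valence 4) → 0 H
  atom 6: C, bond orders sum to 4 (valence 4) → 0 H
  atom 7: O, bond orders sum to 2 (valence 2) → 0 H
  atom 8: N, bond orders sum to 1 (valence 3) → 2 H
  atom 9: C, bond orders sum to 4 (valence 4) → 0 H
  atom 10: C, bond orders sum to 4 (valence 4) → 0 H
  atom 11: O, bond orders sum to 1 (valence 2) → 1 H
  atom 12: C, bond orders sum to 4 (valence 4) → 0 H
  atom 13: N, bond orders sum to 3 (valence 3) → 0 H
Total hydrogens: 8.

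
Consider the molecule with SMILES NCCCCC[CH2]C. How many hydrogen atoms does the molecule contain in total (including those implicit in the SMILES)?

Walk through each heavy atom and fill implicit hydrogens from standard valence (C 4, N 3, O 2, S 2, halogen 1):
  atom 1: N, bond orders sum to 1 (valence 3) → 2 H
  atom 2: C, bond orders sum to 2 (valence 4) → 2 H
  atom 3: C, bond orders sum to 2 (valence 4) → 2 H
  atom 4: C, bond orders sum to 2 (valence 4) → 2 H
  atom 5: C, bond orders sum to 2 (valence 4) → 2 H
  atom 6: C, bond orders sum to 2 (valence 4) → 2 H
  atom 7: C with explicit H count 2
  atom 8: C, bond orders sum to 1 (valence 4) → 3 H
Total hydrogens: 17.

17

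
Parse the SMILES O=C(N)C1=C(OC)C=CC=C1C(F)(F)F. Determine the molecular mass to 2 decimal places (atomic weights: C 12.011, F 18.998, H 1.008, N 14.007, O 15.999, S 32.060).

First, the molecular formula is C9H8F3NO2 (counting implicit H from valence).
  C: 9 × 12.011 = 108.099
  F: 3 × 18.998 = 56.994
  H: 8 × 1.008 = 8.064
  N: 1 × 14.007 = 14.007
  O: 2 × 15.999 = 31.998
Sum: 9×12.011 + 3×18.998 + 8×1.008 + 1×14.007 + 2×15.999 = 219.162 → 219.16 g/mol.

219.16 g/mol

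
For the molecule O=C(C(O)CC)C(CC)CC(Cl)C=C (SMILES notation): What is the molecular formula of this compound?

Walk through each heavy atom and fill implicit hydrogens from standard valence (C 4, N 3, O 2, S 2, halogen 1):
  atom 1: O, bond orders sum to 2 (valence 2) → 0 H
  atom 2: C, bond orders sum to 4 (valence 4) → 0 H
  atom 3: C, bond orders sum to 3 (valence 4) → 1 H
  atom 4: O, bond orders sum to 1 (valence 2) → 1 H
  atom 5: C, bond orders sum to 2 (valence 4) → 2 H
  atom 6: C, bond orders sum to 1 (valence 4) → 3 H
  atom 7: C, bond orders sum to 3 (valence 4) → 1 H
  atom 8: C, bond orders sum to 2 (valence 4) → 2 H
  atom 9: C, bond orders sum to 1 (valence 4) → 3 H
  atom 10: C, bond orders sum to 2 (valence 4) → 2 H
  atom 11: C, bond orders sum to 3 (valence 4) → 1 H
  atom 12: Cl (halogen, monovalent) → 0 H
  atom 13: C, bond orders sum to 3 (valence 4) → 1 H
  atom 14: C, bond orders sum to 2 (valence 4) → 2 H
Totals → C:11, H:19, Cl:1, O:2.
In Hill order: C11H19ClO2.

C11H19ClO2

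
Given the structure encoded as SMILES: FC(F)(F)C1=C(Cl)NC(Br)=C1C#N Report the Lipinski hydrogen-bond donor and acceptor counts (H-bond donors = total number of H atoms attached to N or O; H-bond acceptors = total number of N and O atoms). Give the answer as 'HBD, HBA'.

Donors: find every N or O and count the H atoms it carries.
  atom 8 (N): bond orders sum to 2 → 1 H
  atom 13 (N): bond orders sum to 3 → 0 H
Lipinski HBD = 1.
Acceptors: N atoms = 2, O atoms = 0 → HBA = 2.

1, 2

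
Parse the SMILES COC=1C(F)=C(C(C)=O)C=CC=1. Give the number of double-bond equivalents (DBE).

5

Degree of unsaturation = (number of rings) + (number of π bonds).
Ring closures in the SMILES: 1.
π bonds: 4 double bonds (each 1 DoU) → 4 DoU from unsaturation.
Total DoU = 1 + 4 = 5.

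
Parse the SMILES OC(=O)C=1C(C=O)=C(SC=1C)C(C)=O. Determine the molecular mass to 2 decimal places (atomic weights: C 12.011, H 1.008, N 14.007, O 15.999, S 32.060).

212.22 g/mol

First, the molecular formula is C9H8O4S (counting implicit H from valence).
  C: 9 × 12.011 = 108.099
  H: 8 × 1.008 = 8.064
  O: 4 × 15.999 = 63.996
  S: 1 × 32.060 = 32.060
Sum: 9×12.011 + 8×1.008 + 4×15.999 + 1×32.060 = 212.219 → 212.22 g/mol.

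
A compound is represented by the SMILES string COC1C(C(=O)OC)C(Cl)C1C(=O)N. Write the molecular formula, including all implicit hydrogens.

Walk through each heavy atom and fill implicit hydrogens from standard valence (C 4, N 3, O 2, S 2, halogen 1):
  atom 1: C, bond orders sum to 1 (valence 4) → 3 H
  atom 2: O, bond orders sum to 2 (valence 2) → 0 H
  atom 3: C, bond orders sum to 3 (valence 4) → 1 H
  atom 4: C, bond orders sum to 3 (valence 4) → 1 H
  atom 5: C, bond orders sum to 4 (valence 4) → 0 H
  atom 6: O, bond orders sum to 2 (valence 2) → 0 H
  atom 7: O, bond orders sum to 2 (valence 2) → 0 H
  atom 8: C, bond orders sum to 1 (valence 4) → 3 H
  atom 9: C, bond orders sum to 3 (valence 4) → 1 H
  atom 10: Cl (halogen, monovalent) → 0 H
  atom 11: C, bond orders sum to 3 (valence 4) → 1 H
  atom 12: C, bond orders sum to 4 (valence 4) → 0 H
  atom 13: O, bond orders sum to 2 (valence 2) → 0 H
  atom 14: N, bond orders sum to 1 (valence 3) → 2 H
Totals → C:8, H:12, Cl:1, N:1, O:4.
In Hill order: C8H12ClNO4.

C8H12ClNO4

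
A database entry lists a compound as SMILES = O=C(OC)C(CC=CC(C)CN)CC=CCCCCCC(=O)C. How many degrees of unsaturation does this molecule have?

Degree of unsaturation = (number of rings) + (number of π bonds).
Ring closures in the SMILES: 0.
π bonds: 4 double bonds (each 1 DoU) → 4 DoU from unsaturation.
Total DoU = 0 + 4 = 4.

4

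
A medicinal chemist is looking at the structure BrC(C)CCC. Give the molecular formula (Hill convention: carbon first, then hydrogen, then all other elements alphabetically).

C5H11Br

Walk through each heavy atom and fill implicit hydrogens from standard valence (C 4, N 3, O 2, S 2, halogen 1):
  atom 1: Br (halogen, monovalent) → 0 H
  atom 2: C, bond orders sum to 3 (valence 4) → 1 H
  atom 3: C, bond orders sum to 1 (valence 4) → 3 H
  atom 4: C, bond orders sum to 2 (valence 4) → 2 H
  atom 5: C, bond orders sum to 2 (valence 4) → 2 H
  atom 6: C, bond orders sum to 1 (valence 4) → 3 H
Totals → C:5, H:11, Br:1.
In Hill order: C5H11Br.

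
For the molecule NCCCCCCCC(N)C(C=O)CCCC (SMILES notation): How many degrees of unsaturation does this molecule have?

1

Degree of unsaturation = (number of rings) + (number of π bonds).
Ring closures in the SMILES: 0.
π bonds: 1 double bond (each 1 DoU) → 1 DoU from unsaturation.
Total DoU = 0 + 1 = 1.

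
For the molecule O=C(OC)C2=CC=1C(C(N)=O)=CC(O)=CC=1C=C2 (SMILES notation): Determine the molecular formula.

C13H11NO4

Walk through each heavy atom and fill implicit hydrogens from standard valence (C 4, N 3, O 2, S 2, halogen 1):
  atom 1: O, bond orders sum to 2 (valence 2) → 0 H
  atom 2: C, bond orders sum to 4 (valence 4) → 0 H
  atom 3: O, bond orders sum to 2 (valence 2) → 0 H
  atom 4: C, bond orders sum to 1 (valence 4) → 3 H
  atom 5: C, bond orders sum to 4 (valence 4) → 0 H
  atom 6: C, bond orders sum to 3 (valence 4) → 1 H
  atom 7: C, bond orders sum to 4 (valence 4) → 0 H
  atom 8: C, bond orders sum to 4 (valence 4) → 0 H
  atom 9: C, bond orders sum to 4 (valence 4) → 0 H
  atom 10: N, bond orders sum to 1 (valence 3) → 2 H
  atom 11: O, bond orders sum to 2 (valence 2) → 0 H
  atom 12: C, bond orders sum to 3 (valence 4) → 1 H
  atom 13: C, bond orders sum to 4 (valence 4) → 0 H
  atom 14: O, bond orders sum to 1 (valence 2) → 1 H
  atom 15: C, bond orders sum to 3 (valence 4) → 1 H
  atom 16: C, bond orders sum to 4 (valence 4) → 0 H
  atom 17: C, bond orders sum to 3 (valence 4) → 1 H
  atom 18: C, bond orders sum to 3 (valence 4) → 1 H
Totals → C:13, H:11, N:1, O:4.
In Hill order: C13H11NO4.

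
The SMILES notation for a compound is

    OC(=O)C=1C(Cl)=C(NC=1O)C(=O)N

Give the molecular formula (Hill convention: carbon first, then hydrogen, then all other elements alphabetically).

C6H5ClN2O4

Walk through each heavy atom and fill implicit hydrogens from standard valence (C 4, N 3, O 2, S 2, halogen 1):
  atom 1: O, bond orders sum to 1 (valence 2) → 1 H
  atom 2: C, bond orders sum to 4 (valence 4) → 0 H
  atom 3: O, bond orders sum to 2 (valence 2) → 0 H
  atom 4: C, bond orders sum to 4 (valence 4) → 0 H
  atom 5: C, bond orders sum to 4 (valence 4) → 0 H
  atom 6: Cl (halogen, monovalent) → 0 H
  atom 7: C, bond orders sum to 4 (valence 4) → 0 H
  atom 8: N, bond orders sum to 2 (valence 3) → 1 H
  atom 9: C, bond orders sum to 4 (valence 4) → 0 H
  atom 10: O, bond orders sum to 1 (valence 2) → 1 H
  atom 11: C, bond orders sum to 4 (valence 4) → 0 H
  atom 12: O, bond orders sum to 2 (valence 2) → 0 H
  atom 13: N, bond orders sum to 1 (valence 3) → 2 H
Totals → C:6, H:5, Cl:1, N:2, O:4.
In Hill order: C6H5ClN2O4.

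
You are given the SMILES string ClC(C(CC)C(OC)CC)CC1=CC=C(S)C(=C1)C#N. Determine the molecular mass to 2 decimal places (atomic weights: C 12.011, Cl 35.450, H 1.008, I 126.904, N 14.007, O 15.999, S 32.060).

First, the molecular formula is C16H22ClNOS (counting implicit H from valence).
  C: 16 × 12.011 = 192.176
  Cl: 1 × 35.450 = 35.450
  H: 22 × 1.008 = 22.176
  N: 1 × 14.007 = 14.007
  O: 1 × 15.999 = 15.999
  S: 1 × 32.060 = 32.060
Sum: 16×12.011 + 1×35.450 + 22×1.008 + 1×14.007 + 1×15.999 + 1×32.060 = 311.868 → 311.87 g/mol.

311.87 g/mol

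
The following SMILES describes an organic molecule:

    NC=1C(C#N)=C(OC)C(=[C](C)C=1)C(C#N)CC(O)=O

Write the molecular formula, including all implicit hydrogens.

C13H13N3O3

Walk through each heavy atom and fill implicit hydrogens from standard valence (C 4, N 3, O 2, S 2, halogen 1):
  atom 1: N, bond orders sum to 1 (valence 3) → 2 H
  atom 2: C, bond orders sum to 4 (valence 4) → 0 H
  atom 3: C, bond orders sum to 4 (valence 4) → 0 H
  atom 4: C, bond orders sum to 4 (valence 4) → 0 H
  atom 5: N, bond orders sum to 3 (valence 3) → 0 H
  atom 6: C, bond orders sum to 4 (valence 4) → 0 H
  atom 7: O, bond orders sum to 2 (valence 2) → 0 H
  atom 8: C, bond orders sum to 1 (valence 4) → 3 H
  atom 9: C, bond orders sum to 4 (valence 4) → 0 H
  atom 10: C with explicit H count 0
  atom 11: C, bond orders sum to 1 (valence 4) → 3 H
  atom 12: C, bond orders sum to 3 (valence 4) → 1 H
  atom 13: C, bond orders sum to 3 (valence 4) → 1 H
  atom 14: C, bond orders sum to 4 (valence 4) → 0 H
  atom 15: N, bond orders sum to 3 (valence 3) → 0 H
  atom 16: C, bond orders sum to 2 (valence 4) → 2 H
  atom 17: C, bond orders sum to 4 (valence 4) → 0 H
  atom 18: O, bond orders sum to 1 (valence 2) → 1 H
  atom 19: O, bond orders sum to 2 (valence 2) → 0 H
Totals → C:13, H:13, N:3, O:3.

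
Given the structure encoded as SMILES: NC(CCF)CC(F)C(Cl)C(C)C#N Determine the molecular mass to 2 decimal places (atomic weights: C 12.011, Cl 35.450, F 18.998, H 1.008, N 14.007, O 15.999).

224.68 g/mol

First, the molecular formula is C9H15ClF2N2 (counting implicit H from valence).
  C: 9 × 12.011 = 108.099
  Cl: 1 × 35.450 = 35.450
  F: 2 × 18.998 = 37.996
  H: 15 × 1.008 = 15.120
  N: 2 × 14.007 = 28.014
Sum: 9×12.011 + 1×35.450 + 2×18.998 + 15×1.008 + 2×14.007 = 224.679 → 224.68 g/mol.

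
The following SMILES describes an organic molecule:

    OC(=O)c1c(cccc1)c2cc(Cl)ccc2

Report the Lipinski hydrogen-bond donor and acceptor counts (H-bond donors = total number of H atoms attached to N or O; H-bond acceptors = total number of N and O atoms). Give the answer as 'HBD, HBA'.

Donors: find every N or O and count the H atoms it carries.
  atom 1 (O): bond orders sum to 1 → 1 H
  atom 3 (O): bond orders sum to 2 → 0 H
Lipinski HBD = 1.
Acceptors: N atoms = 0, O atoms = 2 → HBA = 2.

1, 2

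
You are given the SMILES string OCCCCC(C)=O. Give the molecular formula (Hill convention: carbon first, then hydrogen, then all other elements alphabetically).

Walk through each heavy atom and fill implicit hydrogens from standard valence (C 4, N 3, O 2, S 2, halogen 1):
  atom 1: O, bond orders sum to 1 (valence 2) → 1 H
  atom 2: C, bond orders sum to 2 (valence 4) → 2 H
  atom 3: C, bond orders sum to 2 (valence 4) → 2 H
  atom 4: C, bond orders sum to 2 (valence 4) → 2 H
  atom 5: C, bond orders sum to 2 (valence 4) → 2 H
  atom 6: C, bond orders sum to 4 (valence 4) → 0 H
  atom 7: C, bond orders sum to 1 (valence 4) → 3 H
  atom 8: O, bond orders sum to 2 (valence 2) → 0 H
Totals → C:6, H:12, O:2.

C6H12O2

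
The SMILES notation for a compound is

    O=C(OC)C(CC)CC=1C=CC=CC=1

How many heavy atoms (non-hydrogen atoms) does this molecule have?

14

Every atom symbol written in the SMILES (organic subset) is one heavy atom; implicit H are not written.
Heavy atoms by element → C:12, O:2.
Total: 14.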